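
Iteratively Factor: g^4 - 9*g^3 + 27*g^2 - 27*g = (g - 3)*(g^3 - 6*g^2 + 9*g) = (g - 3)^2*(g^2 - 3*g) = g*(g - 3)^2*(g - 3)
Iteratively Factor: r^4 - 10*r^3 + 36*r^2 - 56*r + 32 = (r - 4)*(r^3 - 6*r^2 + 12*r - 8) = (r - 4)*(r - 2)*(r^2 - 4*r + 4) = (r - 4)*(r - 2)^2*(r - 2)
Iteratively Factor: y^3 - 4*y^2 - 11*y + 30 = (y + 3)*(y^2 - 7*y + 10) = (y - 2)*(y + 3)*(y - 5)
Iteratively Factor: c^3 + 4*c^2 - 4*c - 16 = (c - 2)*(c^2 + 6*c + 8) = (c - 2)*(c + 2)*(c + 4)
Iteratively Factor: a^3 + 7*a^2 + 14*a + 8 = (a + 2)*(a^2 + 5*a + 4) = (a + 2)*(a + 4)*(a + 1)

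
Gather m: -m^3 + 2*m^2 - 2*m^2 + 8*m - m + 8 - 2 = -m^3 + 7*m + 6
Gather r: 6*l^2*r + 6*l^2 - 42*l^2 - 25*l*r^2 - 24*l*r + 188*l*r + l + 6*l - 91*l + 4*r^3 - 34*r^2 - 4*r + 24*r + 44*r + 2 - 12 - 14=-36*l^2 - 84*l + 4*r^3 + r^2*(-25*l - 34) + r*(6*l^2 + 164*l + 64) - 24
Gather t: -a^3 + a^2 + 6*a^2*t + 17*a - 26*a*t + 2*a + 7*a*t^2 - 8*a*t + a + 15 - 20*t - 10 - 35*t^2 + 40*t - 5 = -a^3 + a^2 + 20*a + t^2*(7*a - 35) + t*(6*a^2 - 34*a + 20)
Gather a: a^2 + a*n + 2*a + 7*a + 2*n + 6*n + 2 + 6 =a^2 + a*(n + 9) + 8*n + 8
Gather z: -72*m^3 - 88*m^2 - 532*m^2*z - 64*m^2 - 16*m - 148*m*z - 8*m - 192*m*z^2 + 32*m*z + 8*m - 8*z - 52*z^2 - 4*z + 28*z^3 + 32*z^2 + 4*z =-72*m^3 - 152*m^2 - 16*m + 28*z^3 + z^2*(-192*m - 20) + z*(-532*m^2 - 116*m - 8)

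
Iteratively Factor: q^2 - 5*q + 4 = (q - 1)*(q - 4)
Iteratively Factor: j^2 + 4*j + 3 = (j + 1)*(j + 3)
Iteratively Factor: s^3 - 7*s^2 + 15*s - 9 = (s - 3)*(s^2 - 4*s + 3) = (s - 3)^2*(s - 1)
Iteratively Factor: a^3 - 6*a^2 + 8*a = (a - 2)*(a^2 - 4*a) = (a - 4)*(a - 2)*(a)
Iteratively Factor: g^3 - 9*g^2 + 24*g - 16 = (g - 4)*(g^2 - 5*g + 4) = (g - 4)^2*(g - 1)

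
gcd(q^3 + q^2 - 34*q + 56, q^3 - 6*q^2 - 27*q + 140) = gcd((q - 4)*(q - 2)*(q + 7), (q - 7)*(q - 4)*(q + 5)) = q - 4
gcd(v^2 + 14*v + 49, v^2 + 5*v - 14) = v + 7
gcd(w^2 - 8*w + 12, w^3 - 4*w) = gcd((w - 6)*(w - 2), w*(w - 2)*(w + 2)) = w - 2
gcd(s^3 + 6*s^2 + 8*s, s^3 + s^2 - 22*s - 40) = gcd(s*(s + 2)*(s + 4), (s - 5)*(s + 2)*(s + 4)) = s^2 + 6*s + 8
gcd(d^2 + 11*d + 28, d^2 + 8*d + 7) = d + 7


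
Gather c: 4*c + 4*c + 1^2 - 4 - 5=8*c - 8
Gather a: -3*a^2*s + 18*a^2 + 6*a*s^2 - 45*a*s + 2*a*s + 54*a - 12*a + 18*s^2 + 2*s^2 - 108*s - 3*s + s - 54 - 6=a^2*(18 - 3*s) + a*(6*s^2 - 43*s + 42) + 20*s^2 - 110*s - 60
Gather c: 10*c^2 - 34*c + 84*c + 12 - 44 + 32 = 10*c^2 + 50*c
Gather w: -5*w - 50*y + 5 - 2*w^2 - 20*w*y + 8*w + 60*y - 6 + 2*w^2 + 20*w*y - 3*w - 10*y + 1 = 0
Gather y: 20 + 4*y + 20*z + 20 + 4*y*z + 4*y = y*(4*z + 8) + 20*z + 40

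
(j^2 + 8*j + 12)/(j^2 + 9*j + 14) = (j + 6)/(j + 7)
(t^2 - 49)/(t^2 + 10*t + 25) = (t^2 - 49)/(t^2 + 10*t + 25)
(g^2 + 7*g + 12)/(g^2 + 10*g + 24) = (g + 3)/(g + 6)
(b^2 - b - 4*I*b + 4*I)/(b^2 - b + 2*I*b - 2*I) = (b - 4*I)/(b + 2*I)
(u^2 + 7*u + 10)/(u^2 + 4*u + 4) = (u + 5)/(u + 2)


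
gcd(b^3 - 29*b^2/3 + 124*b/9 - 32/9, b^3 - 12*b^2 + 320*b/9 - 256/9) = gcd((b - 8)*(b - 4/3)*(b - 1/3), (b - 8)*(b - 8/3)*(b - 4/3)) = b^2 - 28*b/3 + 32/3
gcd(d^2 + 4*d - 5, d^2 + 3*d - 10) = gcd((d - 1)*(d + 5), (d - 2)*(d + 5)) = d + 5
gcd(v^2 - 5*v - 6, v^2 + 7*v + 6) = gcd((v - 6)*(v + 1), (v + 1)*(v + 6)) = v + 1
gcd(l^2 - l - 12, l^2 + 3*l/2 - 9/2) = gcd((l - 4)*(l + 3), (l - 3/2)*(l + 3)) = l + 3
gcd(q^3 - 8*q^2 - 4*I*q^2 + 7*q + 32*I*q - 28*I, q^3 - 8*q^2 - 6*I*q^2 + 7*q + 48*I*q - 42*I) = q^2 - 8*q + 7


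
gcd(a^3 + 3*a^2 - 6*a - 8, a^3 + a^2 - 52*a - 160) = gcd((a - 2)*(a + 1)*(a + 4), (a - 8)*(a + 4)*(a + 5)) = a + 4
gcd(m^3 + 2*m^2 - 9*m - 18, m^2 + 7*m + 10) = m + 2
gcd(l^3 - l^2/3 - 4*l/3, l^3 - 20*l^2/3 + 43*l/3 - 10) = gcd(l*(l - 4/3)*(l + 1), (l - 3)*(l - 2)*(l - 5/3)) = 1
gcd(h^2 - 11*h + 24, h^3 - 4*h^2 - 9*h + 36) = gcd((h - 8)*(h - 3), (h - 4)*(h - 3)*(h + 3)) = h - 3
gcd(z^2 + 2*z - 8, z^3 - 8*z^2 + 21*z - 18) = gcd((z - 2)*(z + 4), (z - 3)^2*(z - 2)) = z - 2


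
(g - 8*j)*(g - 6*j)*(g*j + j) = g^3*j - 14*g^2*j^2 + g^2*j + 48*g*j^3 - 14*g*j^2 + 48*j^3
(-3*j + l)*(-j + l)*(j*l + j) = 3*j^3*l + 3*j^3 - 4*j^2*l^2 - 4*j^2*l + j*l^3 + j*l^2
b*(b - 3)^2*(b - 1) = b^4 - 7*b^3 + 15*b^2 - 9*b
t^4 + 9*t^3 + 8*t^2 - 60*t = t*(t - 2)*(t + 5)*(t + 6)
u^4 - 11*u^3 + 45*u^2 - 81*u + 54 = (u - 3)^3*(u - 2)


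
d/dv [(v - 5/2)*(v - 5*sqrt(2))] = 2*v - 5*sqrt(2) - 5/2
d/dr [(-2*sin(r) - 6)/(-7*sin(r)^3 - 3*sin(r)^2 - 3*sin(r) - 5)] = 2*(-14*sin(r)^3 - 66*sin(r)^2 - 18*sin(r) - 4)*cos(r)/(7*sin(r)^3 + 3*sin(r)^2 + 3*sin(r) + 5)^2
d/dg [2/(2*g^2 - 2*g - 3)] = 4*(1 - 2*g)/(-2*g^2 + 2*g + 3)^2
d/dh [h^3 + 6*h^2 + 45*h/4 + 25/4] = 3*h^2 + 12*h + 45/4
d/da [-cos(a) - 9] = sin(a)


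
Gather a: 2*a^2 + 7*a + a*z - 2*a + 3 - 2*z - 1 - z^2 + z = 2*a^2 + a*(z + 5) - z^2 - z + 2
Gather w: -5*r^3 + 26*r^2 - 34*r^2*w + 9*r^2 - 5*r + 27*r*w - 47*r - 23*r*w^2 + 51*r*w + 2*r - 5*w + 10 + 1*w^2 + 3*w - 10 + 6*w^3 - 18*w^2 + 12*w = -5*r^3 + 35*r^2 - 50*r + 6*w^3 + w^2*(-23*r - 17) + w*(-34*r^2 + 78*r + 10)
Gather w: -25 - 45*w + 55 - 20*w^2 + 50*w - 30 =-20*w^2 + 5*w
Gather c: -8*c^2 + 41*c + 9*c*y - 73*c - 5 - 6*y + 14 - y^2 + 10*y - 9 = -8*c^2 + c*(9*y - 32) - y^2 + 4*y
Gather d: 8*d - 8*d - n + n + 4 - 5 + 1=0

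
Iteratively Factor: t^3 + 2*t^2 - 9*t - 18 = (t + 3)*(t^2 - t - 6) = (t - 3)*(t + 3)*(t + 2)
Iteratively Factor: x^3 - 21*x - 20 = (x + 1)*(x^2 - x - 20) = (x - 5)*(x + 1)*(x + 4)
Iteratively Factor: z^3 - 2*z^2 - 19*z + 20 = (z + 4)*(z^2 - 6*z + 5) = (z - 5)*(z + 4)*(z - 1)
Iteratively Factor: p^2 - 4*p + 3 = (p - 1)*(p - 3)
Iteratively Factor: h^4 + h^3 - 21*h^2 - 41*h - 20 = (h + 1)*(h^3 - 21*h - 20) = (h + 1)*(h + 4)*(h^2 - 4*h - 5) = (h + 1)^2*(h + 4)*(h - 5)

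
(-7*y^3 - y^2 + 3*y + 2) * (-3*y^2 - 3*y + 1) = 21*y^5 + 24*y^4 - 13*y^3 - 16*y^2 - 3*y + 2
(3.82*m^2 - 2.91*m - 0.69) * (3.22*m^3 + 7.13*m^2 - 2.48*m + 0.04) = 12.3004*m^5 + 17.8664*m^4 - 32.4437*m^3 + 2.4499*m^2 + 1.5948*m - 0.0276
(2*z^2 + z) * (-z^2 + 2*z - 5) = -2*z^4 + 3*z^3 - 8*z^2 - 5*z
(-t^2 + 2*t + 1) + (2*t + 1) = -t^2 + 4*t + 2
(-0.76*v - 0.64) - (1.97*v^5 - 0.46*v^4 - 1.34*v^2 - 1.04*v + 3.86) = -1.97*v^5 + 0.46*v^4 + 1.34*v^2 + 0.28*v - 4.5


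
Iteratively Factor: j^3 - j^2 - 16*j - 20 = (j + 2)*(j^2 - 3*j - 10) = (j - 5)*(j + 2)*(j + 2)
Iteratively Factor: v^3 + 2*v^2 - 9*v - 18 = (v + 2)*(v^2 - 9) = (v + 2)*(v + 3)*(v - 3)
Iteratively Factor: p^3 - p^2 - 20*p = (p + 4)*(p^2 - 5*p) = (p - 5)*(p + 4)*(p)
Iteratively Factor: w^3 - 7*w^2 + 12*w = (w - 4)*(w^2 - 3*w) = w*(w - 4)*(w - 3)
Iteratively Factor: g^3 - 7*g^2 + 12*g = (g - 4)*(g^2 - 3*g) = (g - 4)*(g - 3)*(g)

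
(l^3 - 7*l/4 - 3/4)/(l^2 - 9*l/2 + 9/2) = (2*l^2 + 3*l + 1)/(2*(l - 3))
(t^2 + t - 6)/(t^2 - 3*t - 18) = (t - 2)/(t - 6)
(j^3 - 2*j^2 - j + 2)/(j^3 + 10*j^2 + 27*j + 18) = (j^2 - 3*j + 2)/(j^2 + 9*j + 18)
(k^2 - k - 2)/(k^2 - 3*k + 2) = (k + 1)/(k - 1)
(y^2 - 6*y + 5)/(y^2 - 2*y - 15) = (y - 1)/(y + 3)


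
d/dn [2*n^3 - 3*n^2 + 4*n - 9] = 6*n^2 - 6*n + 4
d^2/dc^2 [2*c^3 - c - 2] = 12*c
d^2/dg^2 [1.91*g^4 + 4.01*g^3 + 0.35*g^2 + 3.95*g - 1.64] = 22.92*g^2 + 24.06*g + 0.7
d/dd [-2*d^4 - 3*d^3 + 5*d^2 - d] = -8*d^3 - 9*d^2 + 10*d - 1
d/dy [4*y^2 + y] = 8*y + 1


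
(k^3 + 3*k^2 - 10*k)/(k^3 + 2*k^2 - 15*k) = (k - 2)/(k - 3)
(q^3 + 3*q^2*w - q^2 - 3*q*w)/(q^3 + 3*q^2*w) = (q - 1)/q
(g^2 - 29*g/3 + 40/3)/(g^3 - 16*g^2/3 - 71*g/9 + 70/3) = 3*(g - 8)/(3*g^2 - 11*g - 42)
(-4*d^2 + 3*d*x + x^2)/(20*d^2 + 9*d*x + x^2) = (-d + x)/(5*d + x)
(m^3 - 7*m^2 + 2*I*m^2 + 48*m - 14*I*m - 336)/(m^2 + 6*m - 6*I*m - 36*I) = (m^2 + m*(-7 + 8*I) - 56*I)/(m + 6)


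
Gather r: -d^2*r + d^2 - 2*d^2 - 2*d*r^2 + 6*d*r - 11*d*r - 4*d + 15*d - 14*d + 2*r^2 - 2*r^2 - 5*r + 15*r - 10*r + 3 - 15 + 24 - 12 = -d^2 - 2*d*r^2 - 3*d + r*(-d^2 - 5*d)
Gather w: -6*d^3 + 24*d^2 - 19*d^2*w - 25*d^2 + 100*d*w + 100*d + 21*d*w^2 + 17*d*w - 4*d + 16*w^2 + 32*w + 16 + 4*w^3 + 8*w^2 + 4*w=-6*d^3 - d^2 + 96*d + 4*w^3 + w^2*(21*d + 24) + w*(-19*d^2 + 117*d + 36) + 16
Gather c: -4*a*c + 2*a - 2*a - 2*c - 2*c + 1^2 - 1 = c*(-4*a - 4)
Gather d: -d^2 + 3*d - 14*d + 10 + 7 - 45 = -d^2 - 11*d - 28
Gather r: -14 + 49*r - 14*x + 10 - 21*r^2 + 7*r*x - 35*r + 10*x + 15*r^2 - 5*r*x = -6*r^2 + r*(2*x + 14) - 4*x - 4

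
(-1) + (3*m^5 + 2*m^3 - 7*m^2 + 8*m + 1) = 3*m^5 + 2*m^3 - 7*m^2 + 8*m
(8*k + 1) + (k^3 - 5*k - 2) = k^3 + 3*k - 1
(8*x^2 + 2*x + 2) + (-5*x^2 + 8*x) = 3*x^2 + 10*x + 2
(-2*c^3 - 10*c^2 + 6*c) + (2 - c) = -2*c^3 - 10*c^2 + 5*c + 2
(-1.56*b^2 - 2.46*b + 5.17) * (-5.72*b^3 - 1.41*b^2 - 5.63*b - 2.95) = 8.9232*b^5 + 16.2708*b^4 - 17.321*b^3 + 11.1621*b^2 - 21.8501*b - 15.2515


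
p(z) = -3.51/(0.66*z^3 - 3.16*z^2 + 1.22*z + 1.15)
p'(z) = -3.51*(-1.98*z^2 + 6.32*z - 1.22)/(0.66*z^3 - 3.16*z^2 + 1.22*z + 1.15)^2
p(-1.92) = 0.20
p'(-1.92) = 0.24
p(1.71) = 1.30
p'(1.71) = -1.82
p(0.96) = 492.27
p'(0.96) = -208667.76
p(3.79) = 0.95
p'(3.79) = 1.47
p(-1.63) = 0.29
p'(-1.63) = 0.40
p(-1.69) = 0.27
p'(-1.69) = 0.36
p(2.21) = 0.79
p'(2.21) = -0.54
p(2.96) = 0.60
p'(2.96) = -0.01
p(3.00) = 0.60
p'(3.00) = 0.01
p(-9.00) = 0.00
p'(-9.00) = 0.00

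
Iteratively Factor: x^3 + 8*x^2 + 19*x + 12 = (x + 4)*(x^2 + 4*x + 3) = (x + 1)*(x + 4)*(x + 3)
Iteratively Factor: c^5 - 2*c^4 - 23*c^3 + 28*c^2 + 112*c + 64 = (c + 1)*(c^4 - 3*c^3 - 20*c^2 + 48*c + 64) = (c + 1)*(c + 4)*(c^3 - 7*c^2 + 8*c + 16) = (c + 1)^2*(c + 4)*(c^2 - 8*c + 16) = (c - 4)*(c + 1)^2*(c + 4)*(c - 4)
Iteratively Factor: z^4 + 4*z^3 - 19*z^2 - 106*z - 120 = (z - 5)*(z^3 + 9*z^2 + 26*z + 24) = (z - 5)*(z + 2)*(z^2 + 7*z + 12) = (z - 5)*(z + 2)*(z + 3)*(z + 4)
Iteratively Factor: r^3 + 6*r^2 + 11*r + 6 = (r + 2)*(r^2 + 4*r + 3) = (r + 2)*(r + 3)*(r + 1)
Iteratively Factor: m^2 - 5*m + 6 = (m - 2)*(m - 3)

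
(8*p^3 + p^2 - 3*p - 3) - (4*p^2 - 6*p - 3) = 8*p^3 - 3*p^2 + 3*p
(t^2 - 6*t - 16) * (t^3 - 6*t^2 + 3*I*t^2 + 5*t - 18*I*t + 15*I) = t^5 - 12*t^4 + 3*I*t^4 + 25*t^3 - 36*I*t^3 + 66*t^2 + 75*I*t^2 - 80*t + 198*I*t - 240*I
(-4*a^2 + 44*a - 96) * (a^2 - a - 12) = -4*a^4 + 48*a^3 - 92*a^2 - 432*a + 1152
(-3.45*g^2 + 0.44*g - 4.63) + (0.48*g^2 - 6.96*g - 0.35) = -2.97*g^2 - 6.52*g - 4.98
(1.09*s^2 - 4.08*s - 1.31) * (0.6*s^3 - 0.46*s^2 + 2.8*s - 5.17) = 0.654*s^5 - 2.9494*s^4 + 4.1428*s^3 - 16.4567*s^2 + 17.4256*s + 6.7727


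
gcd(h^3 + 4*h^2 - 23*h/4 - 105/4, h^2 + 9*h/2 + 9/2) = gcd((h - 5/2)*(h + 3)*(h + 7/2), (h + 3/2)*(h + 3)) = h + 3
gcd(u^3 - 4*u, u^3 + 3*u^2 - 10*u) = u^2 - 2*u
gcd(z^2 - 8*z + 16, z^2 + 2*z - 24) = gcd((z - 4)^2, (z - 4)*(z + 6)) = z - 4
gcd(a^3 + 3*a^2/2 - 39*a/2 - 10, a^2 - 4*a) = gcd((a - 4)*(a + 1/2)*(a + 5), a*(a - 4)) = a - 4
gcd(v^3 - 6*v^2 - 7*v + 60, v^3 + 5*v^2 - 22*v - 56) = v - 4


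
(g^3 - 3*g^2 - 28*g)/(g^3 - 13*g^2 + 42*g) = (g + 4)/(g - 6)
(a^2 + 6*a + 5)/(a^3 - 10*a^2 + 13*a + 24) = (a + 5)/(a^2 - 11*a + 24)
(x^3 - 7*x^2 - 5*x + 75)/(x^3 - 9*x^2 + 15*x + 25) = (x + 3)/(x + 1)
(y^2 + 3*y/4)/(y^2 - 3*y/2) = (4*y + 3)/(2*(2*y - 3))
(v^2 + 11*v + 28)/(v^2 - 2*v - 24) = (v + 7)/(v - 6)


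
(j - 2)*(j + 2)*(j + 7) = j^3 + 7*j^2 - 4*j - 28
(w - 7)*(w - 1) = w^2 - 8*w + 7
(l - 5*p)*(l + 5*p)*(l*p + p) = l^3*p + l^2*p - 25*l*p^3 - 25*p^3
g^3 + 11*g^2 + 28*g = g*(g + 4)*(g + 7)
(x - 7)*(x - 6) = x^2 - 13*x + 42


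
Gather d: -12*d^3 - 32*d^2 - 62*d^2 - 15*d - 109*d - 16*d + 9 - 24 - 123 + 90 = -12*d^3 - 94*d^2 - 140*d - 48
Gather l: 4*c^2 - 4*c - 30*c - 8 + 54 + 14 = 4*c^2 - 34*c + 60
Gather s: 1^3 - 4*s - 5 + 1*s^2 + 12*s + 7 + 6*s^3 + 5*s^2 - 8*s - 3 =6*s^3 + 6*s^2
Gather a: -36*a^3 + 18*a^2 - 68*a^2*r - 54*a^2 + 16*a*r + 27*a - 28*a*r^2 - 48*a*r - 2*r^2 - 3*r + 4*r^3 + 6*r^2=-36*a^3 + a^2*(-68*r - 36) + a*(-28*r^2 - 32*r + 27) + 4*r^3 + 4*r^2 - 3*r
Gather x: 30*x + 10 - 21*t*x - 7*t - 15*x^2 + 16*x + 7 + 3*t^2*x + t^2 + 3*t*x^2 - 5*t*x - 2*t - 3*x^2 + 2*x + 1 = t^2 - 9*t + x^2*(3*t - 18) + x*(3*t^2 - 26*t + 48) + 18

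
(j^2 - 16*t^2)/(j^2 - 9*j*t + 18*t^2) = (j^2 - 16*t^2)/(j^2 - 9*j*t + 18*t^2)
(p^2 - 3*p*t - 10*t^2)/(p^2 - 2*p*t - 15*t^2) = (p + 2*t)/(p + 3*t)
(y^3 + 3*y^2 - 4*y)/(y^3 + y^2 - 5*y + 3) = y*(y + 4)/(y^2 + 2*y - 3)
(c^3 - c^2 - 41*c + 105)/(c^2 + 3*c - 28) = (c^2 - 8*c + 15)/(c - 4)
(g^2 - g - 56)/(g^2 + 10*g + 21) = (g - 8)/(g + 3)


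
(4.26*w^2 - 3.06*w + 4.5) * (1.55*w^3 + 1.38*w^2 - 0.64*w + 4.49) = 6.603*w^5 + 1.1358*w^4 + 0.0258000000000012*w^3 + 27.2958*w^2 - 16.6194*w + 20.205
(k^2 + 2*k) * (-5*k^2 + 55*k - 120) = -5*k^4 + 45*k^3 - 10*k^2 - 240*k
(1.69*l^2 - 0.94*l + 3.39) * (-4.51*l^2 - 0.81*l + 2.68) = -7.6219*l^4 + 2.8705*l^3 - 9.9983*l^2 - 5.2651*l + 9.0852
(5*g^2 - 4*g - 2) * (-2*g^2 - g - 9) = -10*g^4 + 3*g^3 - 37*g^2 + 38*g + 18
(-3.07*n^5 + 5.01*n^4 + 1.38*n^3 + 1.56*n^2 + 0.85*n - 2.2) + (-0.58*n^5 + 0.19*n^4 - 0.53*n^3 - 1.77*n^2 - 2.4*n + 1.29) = -3.65*n^5 + 5.2*n^4 + 0.85*n^3 - 0.21*n^2 - 1.55*n - 0.91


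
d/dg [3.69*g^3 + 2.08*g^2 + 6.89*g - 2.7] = 11.07*g^2 + 4.16*g + 6.89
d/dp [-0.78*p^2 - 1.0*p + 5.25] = -1.56*p - 1.0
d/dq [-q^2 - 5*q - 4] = -2*q - 5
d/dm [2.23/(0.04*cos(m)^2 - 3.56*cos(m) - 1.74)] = (0.1784*cos(m) - 7.9388)*sin(m)/(-0.04*cos(m)^2 + 3.56*cos(m) + 1.74)^2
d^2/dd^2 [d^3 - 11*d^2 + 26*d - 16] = 6*d - 22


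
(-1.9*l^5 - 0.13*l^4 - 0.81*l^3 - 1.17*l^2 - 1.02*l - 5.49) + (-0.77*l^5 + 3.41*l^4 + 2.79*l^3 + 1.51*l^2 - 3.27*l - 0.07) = -2.67*l^5 + 3.28*l^4 + 1.98*l^3 + 0.34*l^2 - 4.29*l - 5.56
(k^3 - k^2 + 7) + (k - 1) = k^3 - k^2 + k + 6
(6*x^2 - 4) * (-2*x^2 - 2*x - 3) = -12*x^4 - 12*x^3 - 10*x^2 + 8*x + 12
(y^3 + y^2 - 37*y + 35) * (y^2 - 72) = y^5 + y^4 - 109*y^3 - 37*y^2 + 2664*y - 2520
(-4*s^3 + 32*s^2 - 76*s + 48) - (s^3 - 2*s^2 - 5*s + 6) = -5*s^3 + 34*s^2 - 71*s + 42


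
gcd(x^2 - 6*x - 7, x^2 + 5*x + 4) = x + 1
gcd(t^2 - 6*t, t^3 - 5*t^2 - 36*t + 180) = t - 6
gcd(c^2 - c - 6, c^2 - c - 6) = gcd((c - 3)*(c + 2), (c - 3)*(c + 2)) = c^2 - c - 6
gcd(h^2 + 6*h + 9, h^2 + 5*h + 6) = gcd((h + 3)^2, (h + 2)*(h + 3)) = h + 3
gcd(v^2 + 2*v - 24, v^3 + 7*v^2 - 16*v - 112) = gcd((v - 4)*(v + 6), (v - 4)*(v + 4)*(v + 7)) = v - 4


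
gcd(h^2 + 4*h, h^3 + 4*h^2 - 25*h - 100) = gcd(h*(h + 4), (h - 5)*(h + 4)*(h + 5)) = h + 4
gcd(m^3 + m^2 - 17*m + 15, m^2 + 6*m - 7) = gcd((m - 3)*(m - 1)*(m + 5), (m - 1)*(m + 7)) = m - 1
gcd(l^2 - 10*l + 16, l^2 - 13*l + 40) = l - 8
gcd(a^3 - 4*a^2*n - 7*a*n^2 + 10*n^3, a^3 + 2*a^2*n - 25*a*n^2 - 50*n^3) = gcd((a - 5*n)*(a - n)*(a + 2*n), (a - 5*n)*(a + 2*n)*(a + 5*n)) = a^2 - 3*a*n - 10*n^2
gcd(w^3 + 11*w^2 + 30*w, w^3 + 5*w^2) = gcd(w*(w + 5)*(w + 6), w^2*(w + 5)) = w^2 + 5*w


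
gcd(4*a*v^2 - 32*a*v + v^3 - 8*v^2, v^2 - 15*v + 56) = v - 8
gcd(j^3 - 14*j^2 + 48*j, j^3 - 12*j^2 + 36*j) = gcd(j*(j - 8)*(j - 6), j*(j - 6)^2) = j^2 - 6*j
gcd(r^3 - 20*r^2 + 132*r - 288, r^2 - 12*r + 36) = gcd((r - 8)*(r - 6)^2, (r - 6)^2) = r^2 - 12*r + 36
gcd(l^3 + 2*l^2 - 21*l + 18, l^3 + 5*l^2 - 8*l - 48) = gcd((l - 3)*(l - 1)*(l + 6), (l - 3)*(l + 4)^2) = l - 3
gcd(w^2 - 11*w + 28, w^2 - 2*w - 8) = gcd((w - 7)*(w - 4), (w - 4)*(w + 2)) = w - 4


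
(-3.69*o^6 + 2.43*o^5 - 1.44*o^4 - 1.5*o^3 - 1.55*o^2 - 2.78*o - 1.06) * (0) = 0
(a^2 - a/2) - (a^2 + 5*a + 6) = -11*a/2 - 6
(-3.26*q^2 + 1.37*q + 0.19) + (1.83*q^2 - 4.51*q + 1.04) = -1.43*q^2 - 3.14*q + 1.23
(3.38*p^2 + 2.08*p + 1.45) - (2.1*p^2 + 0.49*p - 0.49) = 1.28*p^2 + 1.59*p + 1.94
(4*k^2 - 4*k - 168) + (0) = 4*k^2 - 4*k - 168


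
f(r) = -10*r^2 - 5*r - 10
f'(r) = -20*r - 5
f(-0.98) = -14.70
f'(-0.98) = 14.60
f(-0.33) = -9.44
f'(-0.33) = 1.60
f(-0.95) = -14.28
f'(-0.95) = 14.00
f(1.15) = -28.98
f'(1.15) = -28.00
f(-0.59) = -10.53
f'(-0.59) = 6.80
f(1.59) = -43.23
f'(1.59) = -36.80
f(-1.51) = -25.25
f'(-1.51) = 25.20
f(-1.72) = -30.98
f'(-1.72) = 29.40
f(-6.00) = -340.00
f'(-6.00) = 115.00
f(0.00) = -10.00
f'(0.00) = -5.00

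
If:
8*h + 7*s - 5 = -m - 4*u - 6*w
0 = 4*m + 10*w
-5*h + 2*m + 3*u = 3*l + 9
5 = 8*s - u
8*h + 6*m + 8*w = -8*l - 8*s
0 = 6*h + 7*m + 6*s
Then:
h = -8287/9563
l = 931/28689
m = 380/9563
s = 23531/28689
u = 44803/28689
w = -152/9563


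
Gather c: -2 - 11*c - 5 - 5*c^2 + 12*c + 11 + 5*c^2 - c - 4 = 0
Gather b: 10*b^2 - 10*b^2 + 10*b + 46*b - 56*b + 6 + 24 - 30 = 0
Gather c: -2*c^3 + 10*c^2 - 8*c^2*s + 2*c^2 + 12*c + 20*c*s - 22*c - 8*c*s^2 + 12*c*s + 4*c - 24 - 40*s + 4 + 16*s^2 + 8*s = -2*c^3 + c^2*(12 - 8*s) + c*(-8*s^2 + 32*s - 6) + 16*s^2 - 32*s - 20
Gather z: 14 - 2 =12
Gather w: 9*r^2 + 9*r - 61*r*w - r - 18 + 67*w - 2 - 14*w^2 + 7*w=9*r^2 + 8*r - 14*w^2 + w*(74 - 61*r) - 20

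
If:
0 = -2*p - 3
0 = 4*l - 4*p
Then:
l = -3/2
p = -3/2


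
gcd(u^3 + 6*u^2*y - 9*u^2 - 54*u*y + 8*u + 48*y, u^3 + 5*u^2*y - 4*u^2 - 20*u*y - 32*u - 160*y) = u - 8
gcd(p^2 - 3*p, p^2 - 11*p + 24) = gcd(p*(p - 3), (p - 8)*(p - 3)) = p - 3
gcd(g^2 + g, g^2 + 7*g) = g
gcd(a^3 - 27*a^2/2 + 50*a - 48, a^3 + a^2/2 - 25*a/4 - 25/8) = 1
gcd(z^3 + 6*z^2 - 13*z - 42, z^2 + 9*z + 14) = z^2 + 9*z + 14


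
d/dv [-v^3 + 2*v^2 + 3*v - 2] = -3*v^2 + 4*v + 3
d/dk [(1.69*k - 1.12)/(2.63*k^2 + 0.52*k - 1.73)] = (-4.4447*k^2 + 5.8912*k - 2.3413)/(6.9169*k^4 + 2.7352*k^3 - 8.8294*k^2 - 1.7992*k + 2.9929)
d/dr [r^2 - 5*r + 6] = 2*r - 5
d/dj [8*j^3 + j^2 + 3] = 2*j*(12*j + 1)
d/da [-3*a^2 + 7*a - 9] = 7 - 6*a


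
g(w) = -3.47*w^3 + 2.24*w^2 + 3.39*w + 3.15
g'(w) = -10.41*w^2 + 4.48*w + 3.39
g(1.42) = 2.54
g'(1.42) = -11.24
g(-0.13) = 2.75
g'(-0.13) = 2.63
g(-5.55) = 646.54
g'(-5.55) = -342.13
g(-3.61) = 183.35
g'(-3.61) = -148.45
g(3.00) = -60.21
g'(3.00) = -76.86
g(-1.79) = 24.16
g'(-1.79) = -37.98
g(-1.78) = 23.78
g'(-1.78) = -37.57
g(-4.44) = 335.98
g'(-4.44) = -221.72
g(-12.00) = 6281.19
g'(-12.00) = -1549.41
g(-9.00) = 2683.71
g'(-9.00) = -880.14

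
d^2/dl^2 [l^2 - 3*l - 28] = 2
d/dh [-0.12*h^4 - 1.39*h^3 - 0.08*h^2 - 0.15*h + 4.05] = -0.48*h^3 - 4.17*h^2 - 0.16*h - 0.15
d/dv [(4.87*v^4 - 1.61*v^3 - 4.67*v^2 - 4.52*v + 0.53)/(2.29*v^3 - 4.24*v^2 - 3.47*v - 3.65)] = (11.1523*v^6 - 41.2976*v^5 - 33.176*v^4 - 39.227*v^3 + 11.0285*v^2 + 38.5854*v + 18.3371)/(5.2441*v^6 - 19.4192*v^5 + 2.085*v^4 + 12.7086*v^3 + 42.9929*v^2 + 25.331*v + 13.3225)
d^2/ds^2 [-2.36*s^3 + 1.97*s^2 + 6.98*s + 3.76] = 3.94 - 14.16*s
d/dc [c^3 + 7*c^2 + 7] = c*(3*c + 14)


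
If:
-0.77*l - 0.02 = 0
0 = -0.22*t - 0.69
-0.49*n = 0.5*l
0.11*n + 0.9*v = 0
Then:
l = -0.03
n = 0.03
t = -3.14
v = -0.00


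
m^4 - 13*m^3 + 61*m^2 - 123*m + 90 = (m - 5)*(m - 3)^2*(m - 2)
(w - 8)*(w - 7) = w^2 - 15*w + 56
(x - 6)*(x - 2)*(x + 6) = x^3 - 2*x^2 - 36*x + 72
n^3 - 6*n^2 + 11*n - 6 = (n - 3)*(n - 2)*(n - 1)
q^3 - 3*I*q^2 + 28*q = q*(q - 7*I)*(q + 4*I)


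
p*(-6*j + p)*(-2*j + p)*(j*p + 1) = 12*j^3*p^2 - 8*j^2*p^3 + 12*j^2*p + j*p^4 - 8*j*p^2 + p^3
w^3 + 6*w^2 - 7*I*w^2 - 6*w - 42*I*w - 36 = (w + 6)*(w - 6*I)*(w - I)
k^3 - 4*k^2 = k^2*(k - 4)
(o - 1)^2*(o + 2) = o^3 - 3*o + 2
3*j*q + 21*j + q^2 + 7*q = (3*j + q)*(q + 7)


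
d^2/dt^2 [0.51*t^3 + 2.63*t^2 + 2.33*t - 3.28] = 3.06*t + 5.26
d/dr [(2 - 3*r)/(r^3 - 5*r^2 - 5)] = (-3*r^3 + 15*r^2 + r*(3*r - 10)*(3*r - 2) + 15)/(-r^3 + 5*r^2 + 5)^2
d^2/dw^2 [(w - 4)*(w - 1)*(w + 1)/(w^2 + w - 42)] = 4*(23*w^3 - 309*w^2 + 2589*w - 3463)/(w^6 + 3*w^5 - 123*w^4 - 251*w^3 + 5166*w^2 + 5292*w - 74088)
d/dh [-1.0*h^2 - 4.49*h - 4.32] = -2.0*h - 4.49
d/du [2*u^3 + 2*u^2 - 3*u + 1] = 6*u^2 + 4*u - 3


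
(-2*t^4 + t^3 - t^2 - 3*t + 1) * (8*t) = -16*t^5 + 8*t^4 - 8*t^3 - 24*t^2 + 8*t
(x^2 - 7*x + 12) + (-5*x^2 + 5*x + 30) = -4*x^2 - 2*x + 42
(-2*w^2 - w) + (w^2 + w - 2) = -w^2 - 2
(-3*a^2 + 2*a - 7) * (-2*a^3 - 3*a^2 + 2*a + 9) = 6*a^5 + 5*a^4 + 2*a^3 - 2*a^2 + 4*a - 63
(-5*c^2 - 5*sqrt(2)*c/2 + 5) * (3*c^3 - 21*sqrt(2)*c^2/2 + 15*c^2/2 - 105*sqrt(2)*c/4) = -15*c^5 - 75*c^4/2 + 45*sqrt(2)*c^4 + 135*c^3/2 + 225*sqrt(2)*c^3/2 - 105*sqrt(2)*c^2/2 + 675*c^2/4 - 525*sqrt(2)*c/4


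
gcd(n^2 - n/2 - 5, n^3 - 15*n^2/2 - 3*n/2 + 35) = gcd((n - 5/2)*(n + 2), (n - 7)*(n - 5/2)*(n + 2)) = n^2 - n/2 - 5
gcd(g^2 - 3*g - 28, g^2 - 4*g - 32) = g + 4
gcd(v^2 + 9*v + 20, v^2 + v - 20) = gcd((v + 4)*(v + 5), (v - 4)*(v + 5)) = v + 5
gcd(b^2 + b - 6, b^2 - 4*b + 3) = 1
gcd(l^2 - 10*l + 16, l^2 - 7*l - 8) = l - 8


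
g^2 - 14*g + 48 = (g - 8)*(g - 6)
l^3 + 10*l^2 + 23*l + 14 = (l + 1)*(l + 2)*(l + 7)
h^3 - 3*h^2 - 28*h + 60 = (h - 6)*(h - 2)*(h + 5)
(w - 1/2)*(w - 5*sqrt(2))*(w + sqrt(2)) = w^3 - 4*sqrt(2)*w^2 - w^2/2 - 10*w + 2*sqrt(2)*w + 5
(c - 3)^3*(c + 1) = c^4 - 8*c^3 + 18*c^2 - 27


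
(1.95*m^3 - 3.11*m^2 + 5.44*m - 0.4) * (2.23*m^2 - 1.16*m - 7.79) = 4.3485*m^5 - 9.1973*m^4 + 0.548300000000001*m^3 + 17.0245*m^2 - 41.9136*m + 3.116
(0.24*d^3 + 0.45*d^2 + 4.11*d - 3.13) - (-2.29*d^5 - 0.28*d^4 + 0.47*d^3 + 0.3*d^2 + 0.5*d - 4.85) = 2.29*d^5 + 0.28*d^4 - 0.23*d^3 + 0.15*d^2 + 3.61*d + 1.72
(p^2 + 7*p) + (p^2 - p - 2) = 2*p^2 + 6*p - 2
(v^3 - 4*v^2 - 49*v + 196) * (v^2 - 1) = v^5 - 4*v^4 - 50*v^3 + 200*v^2 + 49*v - 196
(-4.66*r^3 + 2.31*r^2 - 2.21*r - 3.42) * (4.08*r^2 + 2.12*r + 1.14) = -19.0128*r^5 - 0.4544*r^4 - 9.432*r^3 - 16.0054*r^2 - 9.7698*r - 3.8988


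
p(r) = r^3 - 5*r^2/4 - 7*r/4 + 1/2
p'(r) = 3*r^2 - 5*r/2 - 7/4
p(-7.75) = -526.50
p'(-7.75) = 197.81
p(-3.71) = -61.28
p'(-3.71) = 48.82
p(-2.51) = -18.80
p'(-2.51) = 23.43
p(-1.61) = -4.10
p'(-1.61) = 10.05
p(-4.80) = -130.49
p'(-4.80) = 79.37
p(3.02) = 11.36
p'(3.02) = 18.06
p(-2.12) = -10.94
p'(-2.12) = 17.03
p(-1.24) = -1.16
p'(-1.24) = 5.96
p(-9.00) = -814.00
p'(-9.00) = 263.75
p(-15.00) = -3629.50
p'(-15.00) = 710.75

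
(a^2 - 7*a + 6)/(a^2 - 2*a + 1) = (a - 6)/(a - 1)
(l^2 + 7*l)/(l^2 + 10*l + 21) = l/(l + 3)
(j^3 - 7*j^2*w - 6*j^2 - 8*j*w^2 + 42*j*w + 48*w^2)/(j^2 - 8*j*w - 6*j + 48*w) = j + w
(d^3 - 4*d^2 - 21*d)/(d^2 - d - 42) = d*(d + 3)/(d + 6)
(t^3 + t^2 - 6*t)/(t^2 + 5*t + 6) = t*(t - 2)/(t + 2)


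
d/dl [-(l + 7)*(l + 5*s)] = -2*l - 5*s - 7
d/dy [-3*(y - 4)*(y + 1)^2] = 3*(7 - 3*y)*(y + 1)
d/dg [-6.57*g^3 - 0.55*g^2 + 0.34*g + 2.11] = -19.71*g^2 - 1.1*g + 0.34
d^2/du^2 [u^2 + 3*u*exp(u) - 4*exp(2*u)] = 3*u*exp(u) - 16*exp(2*u) + 6*exp(u) + 2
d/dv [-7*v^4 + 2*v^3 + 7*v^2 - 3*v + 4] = -28*v^3 + 6*v^2 + 14*v - 3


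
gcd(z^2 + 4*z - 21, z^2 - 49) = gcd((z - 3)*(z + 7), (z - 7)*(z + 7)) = z + 7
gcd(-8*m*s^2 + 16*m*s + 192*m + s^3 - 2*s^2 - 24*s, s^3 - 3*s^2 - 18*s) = s - 6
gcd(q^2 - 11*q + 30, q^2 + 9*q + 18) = 1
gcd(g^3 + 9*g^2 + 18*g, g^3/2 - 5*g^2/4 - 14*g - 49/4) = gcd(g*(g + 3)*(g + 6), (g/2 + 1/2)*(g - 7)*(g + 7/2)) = 1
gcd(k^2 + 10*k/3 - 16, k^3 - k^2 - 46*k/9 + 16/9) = k - 8/3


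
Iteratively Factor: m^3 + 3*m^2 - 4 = (m - 1)*(m^2 + 4*m + 4) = (m - 1)*(m + 2)*(m + 2)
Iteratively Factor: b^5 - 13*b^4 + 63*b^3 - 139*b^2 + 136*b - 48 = (b - 4)*(b^4 - 9*b^3 + 27*b^2 - 31*b + 12) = (b - 4)*(b - 1)*(b^3 - 8*b^2 + 19*b - 12) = (b - 4)*(b - 1)^2*(b^2 - 7*b + 12) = (b - 4)^2*(b - 1)^2*(b - 3)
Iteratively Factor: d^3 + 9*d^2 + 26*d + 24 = (d + 4)*(d^2 + 5*d + 6) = (d + 3)*(d + 4)*(d + 2)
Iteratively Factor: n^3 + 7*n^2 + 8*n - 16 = (n + 4)*(n^2 + 3*n - 4) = (n - 1)*(n + 4)*(n + 4)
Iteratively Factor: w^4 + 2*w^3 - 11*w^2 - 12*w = (w + 1)*(w^3 + w^2 - 12*w) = (w + 1)*(w + 4)*(w^2 - 3*w) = w*(w + 1)*(w + 4)*(w - 3)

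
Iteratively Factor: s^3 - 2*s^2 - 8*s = (s + 2)*(s^2 - 4*s) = (s - 4)*(s + 2)*(s)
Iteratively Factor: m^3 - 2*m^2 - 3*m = (m + 1)*(m^2 - 3*m) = m*(m + 1)*(m - 3)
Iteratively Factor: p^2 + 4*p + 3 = (p + 1)*(p + 3)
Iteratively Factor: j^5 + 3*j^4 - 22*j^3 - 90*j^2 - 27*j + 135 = (j - 1)*(j^4 + 4*j^3 - 18*j^2 - 108*j - 135) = (j - 5)*(j - 1)*(j^3 + 9*j^2 + 27*j + 27) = (j - 5)*(j - 1)*(j + 3)*(j^2 + 6*j + 9) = (j - 5)*(j - 1)*(j + 3)^2*(j + 3)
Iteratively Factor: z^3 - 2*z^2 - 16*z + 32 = (z - 4)*(z^2 + 2*z - 8) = (z - 4)*(z + 4)*(z - 2)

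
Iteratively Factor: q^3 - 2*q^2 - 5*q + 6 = (q + 2)*(q^2 - 4*q + 3) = (q - 3)*(q + 2)*(q - 1)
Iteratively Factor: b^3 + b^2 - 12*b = (b + 4)*(b^2 - 3*b) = (b - 3)*(b + 4)*(b)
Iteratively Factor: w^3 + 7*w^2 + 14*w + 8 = (w + 1)*(w^2 + 6*w + 8) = (w + 1)*(w + 2)*(w + 4)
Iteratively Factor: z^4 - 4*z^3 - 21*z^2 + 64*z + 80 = (z + 4)*(z^3 - 8*z^2 + 11*z + 20) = (z + 1)*(z + 4)*(z^2 - 9*z + 20) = (z - 5)*(z + 1)*(z + 4)*(z - 4)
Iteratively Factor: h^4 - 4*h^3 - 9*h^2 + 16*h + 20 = (h + 2)*(h^3 - 6*h^2 + 3*h + 10) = (h - 5)*(h + 2)*(h^2 - h - 2) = (h - 5)*(h + 1)*(h + 2)*(h - 2)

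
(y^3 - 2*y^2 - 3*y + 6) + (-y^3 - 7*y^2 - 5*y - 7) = -9*y^2 - 8*y - 1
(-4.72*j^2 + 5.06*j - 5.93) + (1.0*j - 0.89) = -4.72*j^2 + 6.06*j - 6.82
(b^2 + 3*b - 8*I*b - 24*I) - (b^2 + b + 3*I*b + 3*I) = 2*b - 11*I*b - 27*I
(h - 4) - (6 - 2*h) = 3*h - 10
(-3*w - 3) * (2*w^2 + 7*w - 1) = -6*w^3 - 27*w^2 - 18*w + 3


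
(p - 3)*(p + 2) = p^2 - p - 6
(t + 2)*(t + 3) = t^2 + 5*t + 6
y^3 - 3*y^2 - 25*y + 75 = (y - 5)*(y - 3)*(y + 5)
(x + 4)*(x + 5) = x^2 + 9*x + 20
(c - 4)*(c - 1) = c^2 - 5*c + 4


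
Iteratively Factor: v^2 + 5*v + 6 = (v + 2)*(v + 3)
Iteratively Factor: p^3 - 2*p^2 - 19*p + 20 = (p - 5)*(p^2 + 3*p - 4) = (p - 5)*(p - 1)*(p + 4)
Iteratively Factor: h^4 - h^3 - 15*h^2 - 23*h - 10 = (h - 5)*(h^3 + 4*h^2 + 5*h + 2) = (h - 5)*(h + 1)*(h^2 + 3*h + 2) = (h - 5)*(h + 1)*(h + 2)*(h + 1)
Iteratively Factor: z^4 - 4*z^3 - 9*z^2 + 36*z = (z)*(z^3 - 4*z^2 - 9*z + 36) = z*(z - 3)*(z^2 - z - 12) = z*(z - 4)*(z - 3)*(z + 3)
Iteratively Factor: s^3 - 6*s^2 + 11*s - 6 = (s - 3)*(s^2 - 3*s + 2) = (s - 3)*(s - 2)*(s - 1)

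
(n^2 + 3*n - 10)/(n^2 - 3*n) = (n^2 + 3*n - 10)/(n*(n - 3))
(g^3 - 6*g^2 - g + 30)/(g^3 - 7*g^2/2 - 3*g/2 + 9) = 2*(g^2 - 3*g - 10)/(2*g^2 - g - 6)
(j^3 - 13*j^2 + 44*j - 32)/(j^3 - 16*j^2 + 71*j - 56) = (j - 4)/(j - 7)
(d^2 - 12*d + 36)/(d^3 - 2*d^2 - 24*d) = (d - 6)/(d*(d + 4))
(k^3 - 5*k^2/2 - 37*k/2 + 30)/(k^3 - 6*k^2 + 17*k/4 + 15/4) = 2*(k + 4)/(2*k + 1)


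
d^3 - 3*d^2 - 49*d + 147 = (d - 7)*(d - 3)*(d + 7)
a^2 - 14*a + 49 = (a - 7)^2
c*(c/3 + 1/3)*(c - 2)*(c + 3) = c^4/3 + 2*c^3/3 - 5*c^2/3 - 2*c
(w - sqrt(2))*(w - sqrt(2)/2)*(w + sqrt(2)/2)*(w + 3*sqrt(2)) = w^4 + 2*sqrt(2)*w^3 - 13*w^2/2 - sqrt(2)*w + 3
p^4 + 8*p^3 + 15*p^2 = p^2*(p + 3)*(p + 5)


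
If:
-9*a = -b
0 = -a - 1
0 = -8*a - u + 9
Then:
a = -1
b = -9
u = 17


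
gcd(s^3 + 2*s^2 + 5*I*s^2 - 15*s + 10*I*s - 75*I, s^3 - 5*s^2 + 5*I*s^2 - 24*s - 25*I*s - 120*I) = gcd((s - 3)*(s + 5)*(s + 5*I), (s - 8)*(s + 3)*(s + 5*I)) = s + 5*I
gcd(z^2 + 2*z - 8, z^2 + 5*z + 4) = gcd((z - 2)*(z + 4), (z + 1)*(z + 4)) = z + 4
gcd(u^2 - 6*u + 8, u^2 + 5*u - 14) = u - 2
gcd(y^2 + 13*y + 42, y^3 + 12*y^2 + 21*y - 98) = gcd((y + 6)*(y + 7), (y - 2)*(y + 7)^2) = y + 7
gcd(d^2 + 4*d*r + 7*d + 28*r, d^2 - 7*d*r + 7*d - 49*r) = d + 7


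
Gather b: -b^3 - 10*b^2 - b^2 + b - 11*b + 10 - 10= -b^3 - 11*b^2 - 10*b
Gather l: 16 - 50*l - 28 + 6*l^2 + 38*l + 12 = 6*l^2 - 12*l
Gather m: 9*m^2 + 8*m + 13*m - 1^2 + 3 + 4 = 9*m^2 + 21*m + 6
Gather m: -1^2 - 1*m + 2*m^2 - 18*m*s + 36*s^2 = 2*m^2 + m*(-18*s - 1) + 36*s^2 - 1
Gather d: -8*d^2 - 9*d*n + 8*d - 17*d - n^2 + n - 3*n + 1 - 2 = -8*d^2 + d*(-9*n - 9) - n^2 - 2*n - 1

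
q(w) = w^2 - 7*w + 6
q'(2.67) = -1.66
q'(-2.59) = -12.18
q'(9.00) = 11.00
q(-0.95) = 13.55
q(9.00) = 24.00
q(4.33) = -5.56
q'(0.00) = -7.00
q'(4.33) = 1.66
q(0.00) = 6.00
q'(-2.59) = -12.18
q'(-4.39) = -15.78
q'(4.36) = 1.72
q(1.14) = -0.68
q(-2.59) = 30.84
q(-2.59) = 30.84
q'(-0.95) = -8.90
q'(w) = 2*w - 7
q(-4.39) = 56.00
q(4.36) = -5.51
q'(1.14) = -4.72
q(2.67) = -5.56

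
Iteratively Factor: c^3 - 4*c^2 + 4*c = (c - 2)*(c^2 - 2*c) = (c - 2)^2*(c)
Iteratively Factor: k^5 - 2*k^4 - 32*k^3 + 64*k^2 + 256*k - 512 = (k + 4)*(k^4 - 6*k^3 - 8*k^2 + 96*k - 128) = (k - 4)*(k + 4)*(k^3 - 2*k^2 - 16*k + 32) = (k - 4)*(k + 4)^2*(k^2 - 6*k + 8) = (k - 4)*(k - 2)*(k + 4)^2*(k - 4)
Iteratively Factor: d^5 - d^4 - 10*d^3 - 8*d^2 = (d + 2)*(d^4 - 3*d^3 - 4*d^2) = d*(d + 2)*(d^3 - 3*d^2 - 4*d) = d^2*(d + 2)*(d^2 - 3*d - 4) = d^2*(d - 4)*(d + 2)*(d + 1)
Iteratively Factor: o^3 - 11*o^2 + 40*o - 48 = (o - 4)*(o^2 - 7*o + 12) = (o - 4)*(o - 3)*(o - 4)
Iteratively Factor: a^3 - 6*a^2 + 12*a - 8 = (a - 2)*(a^2 - 4*a + 4) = (a - 2)^2*(a - 2)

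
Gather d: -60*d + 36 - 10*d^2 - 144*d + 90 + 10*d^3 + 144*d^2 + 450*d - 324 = 10*d^3 + 134*d^2 + 246*d - 198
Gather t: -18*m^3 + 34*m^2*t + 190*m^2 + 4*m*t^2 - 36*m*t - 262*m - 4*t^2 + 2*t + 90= -18*m^3 + 190*m^2 - 262*m + t^2*(4*m - 4) + t*(34*m^2 - 36*m + 2) + 90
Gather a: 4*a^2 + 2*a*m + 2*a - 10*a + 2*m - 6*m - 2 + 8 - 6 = 4*a^2 + a*(2*m - 8) - 4*m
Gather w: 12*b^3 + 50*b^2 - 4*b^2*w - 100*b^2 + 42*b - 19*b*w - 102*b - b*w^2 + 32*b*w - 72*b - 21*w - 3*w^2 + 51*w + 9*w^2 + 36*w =12*b^3 - 50*b^2 - 132*b + w^2*(6 - b) + w*(-4*b^2 + 13*b + 66)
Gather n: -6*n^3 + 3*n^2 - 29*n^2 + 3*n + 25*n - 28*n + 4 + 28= -6*n^3 - 26*n^2 + 32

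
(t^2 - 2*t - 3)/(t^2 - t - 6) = (t + 1)/(t + 2)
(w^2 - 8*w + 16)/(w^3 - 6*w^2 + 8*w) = (w - 4)/(w*(w - 2))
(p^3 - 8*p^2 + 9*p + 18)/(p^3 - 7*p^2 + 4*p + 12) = (p - 3)/(p - 2)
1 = 1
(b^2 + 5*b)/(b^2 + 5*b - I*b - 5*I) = b/(b - I)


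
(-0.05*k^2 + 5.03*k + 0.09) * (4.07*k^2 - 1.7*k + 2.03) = -0.2035*k^4 + 20.5571*k^3 - 8.2862*k^2 + 10.0579*k + 0.1827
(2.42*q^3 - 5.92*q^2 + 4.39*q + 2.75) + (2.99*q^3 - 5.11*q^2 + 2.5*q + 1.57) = 5.41*q^3 - 11.03*q^2 + 6.89*q + 4.32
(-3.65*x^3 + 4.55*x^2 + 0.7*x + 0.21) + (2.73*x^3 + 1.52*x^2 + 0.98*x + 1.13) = -0.92*x^3 + 6.07*x^2 + 1.68*x + 1.34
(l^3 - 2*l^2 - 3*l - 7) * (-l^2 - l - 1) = -l^5 + l^4 + 4*l^3 + 12*l^2 + 10*l + 7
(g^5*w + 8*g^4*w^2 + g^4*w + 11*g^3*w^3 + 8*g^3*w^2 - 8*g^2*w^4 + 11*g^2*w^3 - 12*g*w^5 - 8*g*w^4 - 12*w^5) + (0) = g^5*w + 8*g^4*w^2 + g^4*w + 11*g^3*w^3 + 8*g^3*w^2 - 8*g^2*w^4 + 11*g^2*w^3 - 12*g*w^5 - 8*g*w^4 - 12*w^5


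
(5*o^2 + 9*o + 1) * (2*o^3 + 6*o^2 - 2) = 10*o^5 + 48*o^4 + 56*o^3 - 4*o^2 - 18*o - 2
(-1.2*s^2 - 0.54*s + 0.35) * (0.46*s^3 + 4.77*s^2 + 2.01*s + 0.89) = -0.552*s^5 - 5.9724*s^4 - 4.8268*s^3 - 0.4839*s^2 + 0.2229*s + 0.3115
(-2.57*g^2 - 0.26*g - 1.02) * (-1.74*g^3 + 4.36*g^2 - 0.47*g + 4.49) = 4.4718*g^5 - 10.7528*g^4 + 1.8491*g^3 - 15.8643*g^2 - 0.688*g - 4.5798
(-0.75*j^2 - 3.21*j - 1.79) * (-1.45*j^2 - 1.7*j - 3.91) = 1.0875*j^4 + 5.9295*j^3 + 10.985*j^2 + 15.5941*j + 6.9989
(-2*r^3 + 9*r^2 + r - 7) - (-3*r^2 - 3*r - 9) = -2*r^3 + 12*r^2 + 4*r + 2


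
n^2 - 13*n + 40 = (n - 8)*(n - 5)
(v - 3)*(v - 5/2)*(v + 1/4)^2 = v^4 - 5*v^3 + 77*v^2/16 + 109*v/32 + 15/32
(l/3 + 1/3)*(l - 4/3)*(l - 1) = l^3/3 - 4*l^2/9 - l/3 + 4/9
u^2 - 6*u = u*(u - 6)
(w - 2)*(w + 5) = w^2 + 3*w - 10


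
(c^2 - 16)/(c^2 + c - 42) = (c^2 - 16)/(c^2 + c - 42)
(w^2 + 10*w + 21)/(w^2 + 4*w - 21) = (w + 3)/(w - 3)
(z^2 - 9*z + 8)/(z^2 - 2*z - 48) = (z - 1)/(z + 6)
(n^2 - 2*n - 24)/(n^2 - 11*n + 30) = (n + 4)/(n - 5)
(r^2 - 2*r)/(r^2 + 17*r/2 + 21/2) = 2*r*(r - 2)/(2*r^2 + 17*r + 21)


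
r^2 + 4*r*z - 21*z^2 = (r - 3*z)*(r + 7*z)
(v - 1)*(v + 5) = v^2 + 4*v - 5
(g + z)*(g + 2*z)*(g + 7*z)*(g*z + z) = g^4*z + 10*g^3*z^2 + g^3*z + 23*g^2*z^3 + 10*g^2*z^2 + 14*g*z^4 + 23*g*z^3 + 14*z^4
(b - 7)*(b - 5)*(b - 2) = b^3 - 14*b^2 + 59*b - 70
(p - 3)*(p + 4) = p^2 + p - 12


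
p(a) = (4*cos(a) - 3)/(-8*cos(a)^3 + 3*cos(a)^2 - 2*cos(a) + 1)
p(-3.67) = -0.64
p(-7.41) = -21.21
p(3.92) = -0.86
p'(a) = (4*cos(a) - 3)*(-24*sin(a)*cos(a)^2 + 6*sin(a)*cos(a) - 2*sin(a))/(-8*cos(a)^3 + 3*cos(a)^2 - 2*cos(a) + 1)^2 - 4*sin(a)/(-8*cos(a)^3 + 3*cos(a)^2 - 2*cos(a) + 1) = 2*(-32*cos(a)^3 + 42*cos(a)^2 - 9*cos(a) + 1)*sin(a)/(3*sin(a)^2 + 8*cos(a) + 2*cos(3*a) - 4)^2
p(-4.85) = -3.22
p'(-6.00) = 0.06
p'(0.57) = 0.40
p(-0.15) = -0.17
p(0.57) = -0.11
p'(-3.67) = 0.60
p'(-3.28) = 0.12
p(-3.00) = -0.51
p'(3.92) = -1.21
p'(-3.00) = -0.12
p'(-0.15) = -0.02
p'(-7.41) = -1161.18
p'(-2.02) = -2.92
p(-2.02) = -1.53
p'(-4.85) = 1.62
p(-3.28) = -0.51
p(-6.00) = -0.16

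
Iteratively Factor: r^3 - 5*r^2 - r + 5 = (r - 1)*(r^2 - 4*r - 5) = (r - 1)*(r + 1)*(r - 5)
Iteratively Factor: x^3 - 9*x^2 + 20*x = (x)*(x^2 - 9*x + 20) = x*(x - 4)*(x - 5)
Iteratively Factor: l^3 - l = (l + 1)*(l^2 - l) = l*(l + 1)*(l - 1)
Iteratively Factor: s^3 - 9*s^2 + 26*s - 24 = (s - 2)*(s^2 - 7*s + 12) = (s - 4)*(s - 2)*(s - 3)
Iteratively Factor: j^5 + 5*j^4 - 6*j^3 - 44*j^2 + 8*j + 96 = (j + 3)*(j^4 + 2*j^3 - 12*j^2 - 8*j + 32) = (j + 2)*(j + 3)*(j^3 - 12*j + 16) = (j - 2)*(j + 2)*(j + 3)*(j^2 + 2*j - 8) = (j - 2)*(j + 2)*(j + 3)*(j + 4)*(j - 2)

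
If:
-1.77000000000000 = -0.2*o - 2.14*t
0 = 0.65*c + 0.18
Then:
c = -0.28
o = 8.85 - 10.7*t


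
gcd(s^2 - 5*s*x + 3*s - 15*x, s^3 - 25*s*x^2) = -s + 5*x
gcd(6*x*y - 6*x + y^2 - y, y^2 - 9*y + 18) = 1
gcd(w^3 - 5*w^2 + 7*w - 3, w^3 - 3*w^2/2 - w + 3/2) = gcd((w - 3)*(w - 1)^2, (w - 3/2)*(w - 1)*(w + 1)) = w - 1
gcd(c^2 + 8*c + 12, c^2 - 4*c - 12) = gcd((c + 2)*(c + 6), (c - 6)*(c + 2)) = c + 2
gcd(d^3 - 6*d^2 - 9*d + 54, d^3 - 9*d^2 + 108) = d^2 - 3*d - 18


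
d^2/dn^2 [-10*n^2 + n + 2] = -20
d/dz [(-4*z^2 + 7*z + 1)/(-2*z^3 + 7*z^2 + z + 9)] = (-8*z^4 + 28*z^3 - 47*z^2 - 86*z + 62)/(4*z^6 - 28*z^5 + 45*z^4 - 22*z^3 + 127*z^2 + 18*z + 81)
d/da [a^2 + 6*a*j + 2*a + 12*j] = 2*a + 6*j + 2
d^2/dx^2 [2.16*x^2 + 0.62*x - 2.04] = 4.32000000000000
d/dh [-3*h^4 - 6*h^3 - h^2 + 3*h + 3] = -12*h^3 - 18*h^2 - 2*h + 3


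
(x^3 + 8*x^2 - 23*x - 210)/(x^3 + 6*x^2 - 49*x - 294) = (x - 5)/(x - 7)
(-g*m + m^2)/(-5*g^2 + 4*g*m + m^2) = m/(5*g + m)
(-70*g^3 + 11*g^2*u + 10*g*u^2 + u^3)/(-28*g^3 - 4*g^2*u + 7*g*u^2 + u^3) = (5*g + u)/(2*g + u)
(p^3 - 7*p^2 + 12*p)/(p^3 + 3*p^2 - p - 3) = p*(p^2 - 7*p + 12)/(p^3 + 3*p^2 - p - 3)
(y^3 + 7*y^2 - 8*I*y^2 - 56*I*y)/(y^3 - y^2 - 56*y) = (y - 8*I)/(y - 8)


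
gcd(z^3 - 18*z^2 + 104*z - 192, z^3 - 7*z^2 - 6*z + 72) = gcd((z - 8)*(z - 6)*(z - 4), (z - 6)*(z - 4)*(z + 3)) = z^2 - 10*z + 24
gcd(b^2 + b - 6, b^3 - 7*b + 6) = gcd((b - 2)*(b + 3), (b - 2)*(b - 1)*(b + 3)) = b^2 + b - 6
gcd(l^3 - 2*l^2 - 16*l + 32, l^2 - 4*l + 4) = l - 2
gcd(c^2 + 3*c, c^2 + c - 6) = c + 3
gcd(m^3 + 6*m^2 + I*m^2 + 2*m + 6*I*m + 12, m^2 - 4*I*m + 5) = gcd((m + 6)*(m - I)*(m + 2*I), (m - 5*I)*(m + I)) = 1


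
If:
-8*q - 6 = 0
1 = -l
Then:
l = -1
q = -3/4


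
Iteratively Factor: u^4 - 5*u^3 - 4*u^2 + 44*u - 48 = (u - 2)*(u^3 - 3*u^2 - 10*u + 24) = (u - 4)*(u - 2)*(u^2 + u - 6) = (u - 4)*(u - 2)^2*(u + 3)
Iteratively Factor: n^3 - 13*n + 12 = (n - 3)*(n^2 + 3*n - 4) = (n - 3)*(n - 1)*(n + 4)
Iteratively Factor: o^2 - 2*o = (o - 2)*(o)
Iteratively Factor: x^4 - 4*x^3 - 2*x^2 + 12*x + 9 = (x + 1)*(x^3 - 5*x^2 + 3*x + 9) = (x - 3)*(x + 1)*(x^2 - 2*x - 3) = (x - 3)*(x + 1)^2*(x - 3)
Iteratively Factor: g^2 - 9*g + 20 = (g - 4)*(g - 5)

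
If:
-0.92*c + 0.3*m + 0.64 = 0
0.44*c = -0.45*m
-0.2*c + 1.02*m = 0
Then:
No Solution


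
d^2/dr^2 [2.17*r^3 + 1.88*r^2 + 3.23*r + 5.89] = 13.02*r + 3.76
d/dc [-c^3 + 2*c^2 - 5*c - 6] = -3*c^2 + 4*c - 5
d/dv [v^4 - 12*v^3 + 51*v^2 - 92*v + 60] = 4*v^3 - 36*v^2 + 102*v - 92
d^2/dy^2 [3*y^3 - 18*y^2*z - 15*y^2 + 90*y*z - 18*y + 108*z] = 18*y - 36*z - 30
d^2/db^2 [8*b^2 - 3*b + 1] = 16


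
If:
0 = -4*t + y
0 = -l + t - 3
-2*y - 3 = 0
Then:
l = -27/8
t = -3/8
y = -3/2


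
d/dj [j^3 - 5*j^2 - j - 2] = 3*j^2 - 10*j - 1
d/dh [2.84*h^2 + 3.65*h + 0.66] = 5.68*h + 3.65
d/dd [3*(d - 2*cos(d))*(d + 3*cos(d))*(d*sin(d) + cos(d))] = 3*d^3*cos(d) + 6*d^2*sin(d) + 6*d^2*cos(d)^2 - 3*d^2 - 54*d*cos(d)^3 + 42*d*cos(d) + 36*sin(d)*cos(d)^2 + 3*cos(d)^2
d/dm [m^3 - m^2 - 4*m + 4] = 3*m^2 - 2*m - 4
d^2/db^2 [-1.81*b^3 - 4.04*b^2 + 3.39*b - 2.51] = -10.86*b - 8.08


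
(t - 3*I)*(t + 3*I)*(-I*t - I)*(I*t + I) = t^4 + 2*t^3 + 10*t^2 + 18*t + 9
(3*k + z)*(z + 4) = 3*k*z + 12*k + z^2 + 4*z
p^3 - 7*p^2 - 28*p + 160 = (p - 8)*(p - 4)*(p + 5)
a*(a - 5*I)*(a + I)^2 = a^4 - 3*I*a^3 + 9*a^2 + 5*I*a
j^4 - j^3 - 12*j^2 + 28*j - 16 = (j - 2)^2*(j - 1)*(j + 4)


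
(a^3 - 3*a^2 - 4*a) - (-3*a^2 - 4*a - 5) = a^3 + 5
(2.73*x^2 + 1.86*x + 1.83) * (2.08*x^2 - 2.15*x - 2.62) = 5.6784*x^4 - 2.0007*x^3 - 7.3452*x^2 - 8.8077*x - 4.7946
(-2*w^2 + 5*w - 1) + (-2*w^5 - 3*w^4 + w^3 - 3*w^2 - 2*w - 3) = -2*w^5 - 3*w^4 + w^3 - 5*w^2 + 3*w - 4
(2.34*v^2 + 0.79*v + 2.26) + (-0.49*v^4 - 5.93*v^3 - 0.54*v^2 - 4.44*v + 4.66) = -0.49*v^4 - 5.93*v^3 + 1.8*v^2 - 3.65*v + 6.92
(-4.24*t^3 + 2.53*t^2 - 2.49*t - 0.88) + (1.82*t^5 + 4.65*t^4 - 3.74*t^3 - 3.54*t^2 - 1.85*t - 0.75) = 1.82*t^5 + 4.65*t^4 - 7.98*t^3 - 1.01*t^2 - 4.34*t - 1.63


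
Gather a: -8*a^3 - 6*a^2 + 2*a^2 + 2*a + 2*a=-8*a^3 - 4*a^2 + 4*a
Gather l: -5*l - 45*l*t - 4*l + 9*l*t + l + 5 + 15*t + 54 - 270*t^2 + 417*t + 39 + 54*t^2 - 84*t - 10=l*(-36*t - 8) - 216*t^2 + 348*t + 88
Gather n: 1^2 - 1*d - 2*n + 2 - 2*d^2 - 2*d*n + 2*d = -2*d^2 + d + n*(-2*d - 2) + 3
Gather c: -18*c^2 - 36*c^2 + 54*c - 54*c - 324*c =-54*c^2 - 324*c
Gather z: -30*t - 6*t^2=-6*t^2 - 30*t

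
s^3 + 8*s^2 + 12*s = s*(s + 2)*(s + 6)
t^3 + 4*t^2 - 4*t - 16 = (t - 2)*(t + 2)*(t + 4)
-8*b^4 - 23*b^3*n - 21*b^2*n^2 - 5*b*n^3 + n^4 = (-8*b + n)*(b + n)^3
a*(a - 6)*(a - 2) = a^3 - 8*a^2 + 12*a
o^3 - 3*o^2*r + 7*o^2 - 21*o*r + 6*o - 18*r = (o + 1)*(o + 6)*(o - 3*r)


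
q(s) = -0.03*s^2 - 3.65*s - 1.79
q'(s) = -0.06*s - 3.65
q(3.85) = -16.29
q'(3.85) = -3.88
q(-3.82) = 11.72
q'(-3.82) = -3.42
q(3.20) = -13.78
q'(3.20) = -3.84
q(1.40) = -6.96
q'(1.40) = -3.73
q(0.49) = -3.59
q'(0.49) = -3.68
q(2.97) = -12.90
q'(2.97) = -3.83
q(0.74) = -4.51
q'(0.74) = -3.69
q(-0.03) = -1.68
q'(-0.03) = -3.65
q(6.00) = -24.77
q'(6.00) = -4.01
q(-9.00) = 28.63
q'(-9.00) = -3.11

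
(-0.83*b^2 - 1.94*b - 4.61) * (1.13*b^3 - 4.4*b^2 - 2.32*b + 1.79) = -0.9379*b^5 + 1.4598*b^4 + 5.2523*b^3 + 23.2991*b^2 + 7.2226*b - 8.2519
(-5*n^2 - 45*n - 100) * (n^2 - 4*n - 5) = -5*n^4 - 25*n^3 + 105*n^2 + 625*n + 500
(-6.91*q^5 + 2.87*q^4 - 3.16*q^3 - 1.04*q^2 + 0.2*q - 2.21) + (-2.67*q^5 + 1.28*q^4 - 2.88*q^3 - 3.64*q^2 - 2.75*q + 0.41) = -9.58*q^5 + 4.15*q^4 - 6.04*q^3 - 4.68*q^2 - 2.55*q - 1.8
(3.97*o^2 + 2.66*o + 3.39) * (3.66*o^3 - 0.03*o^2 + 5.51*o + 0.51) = 14.5302*o^5 + 9.6165*o^4 + 34.2023*o^3 + 16.5796*o^2 + 20.0355*o + 1.7289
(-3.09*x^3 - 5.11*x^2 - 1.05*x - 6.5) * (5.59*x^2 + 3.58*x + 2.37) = -17.2731*x^5 - 39.6271*x^4 - 31.4866*x^3 - 52.2047*x^2 - 25.7585*x - 15.405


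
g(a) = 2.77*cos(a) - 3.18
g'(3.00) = -0.39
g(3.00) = -5.92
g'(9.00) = -1.14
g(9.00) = -5.70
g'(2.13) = -2.35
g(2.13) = -4.65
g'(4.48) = 2.70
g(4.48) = -3.82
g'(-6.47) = 0.51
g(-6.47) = -0.46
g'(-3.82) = -1.74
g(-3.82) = -5.34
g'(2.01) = -2.51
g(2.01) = -4.36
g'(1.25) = -2.63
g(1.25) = -2.31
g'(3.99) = 2.08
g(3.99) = -5.01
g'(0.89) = -2.15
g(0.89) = -1.44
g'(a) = -2.77*sin(a)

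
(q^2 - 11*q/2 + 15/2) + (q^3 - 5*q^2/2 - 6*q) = q^3 - 3*q^2/2 - 23*q/2 + 15/2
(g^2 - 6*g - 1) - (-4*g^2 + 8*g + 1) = 5*g^2 - 14*g - 2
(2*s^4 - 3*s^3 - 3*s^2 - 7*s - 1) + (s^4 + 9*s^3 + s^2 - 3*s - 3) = 3*s^4 + 6*s^3 - 2*s^2 - 10*s - 4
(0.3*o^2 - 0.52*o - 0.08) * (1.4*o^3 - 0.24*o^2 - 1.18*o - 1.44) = 0.42*o^5 - 0.8*o^4 - 0.3412*o^3 + 0.2008*o^2 + 0.8432*o + 0.1152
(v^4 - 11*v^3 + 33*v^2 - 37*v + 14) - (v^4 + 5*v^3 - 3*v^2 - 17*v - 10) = -16*v^3 + 36*v^2 - 20*v + 24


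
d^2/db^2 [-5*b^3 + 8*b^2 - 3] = 16 - 30*b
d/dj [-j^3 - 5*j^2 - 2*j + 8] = -3*j^2 - 10*j - 2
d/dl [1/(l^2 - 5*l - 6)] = (5 - 2*l)/(-l^2 + 5*l + 6)^2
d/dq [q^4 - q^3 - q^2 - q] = 4*q^3 - 3*q^2 - 2*q - 1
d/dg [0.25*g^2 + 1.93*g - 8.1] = 0.5*g + 1.93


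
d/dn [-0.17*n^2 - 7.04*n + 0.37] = -0.34*n - 7.04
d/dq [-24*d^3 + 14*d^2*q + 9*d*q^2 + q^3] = 14*d^2 + 18*d*q + 3*q^2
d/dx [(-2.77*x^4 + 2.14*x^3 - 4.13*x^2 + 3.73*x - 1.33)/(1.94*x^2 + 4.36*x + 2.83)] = (-10.7476*x^5 - 32.08*x^4 - 12.6956*x^3 - 7.0744*x^2 - 18.2154*x + 16.3547)/(3.7636*x^4 + 16.9168*x^3 + 29.99*x^2 + 24.6776*x + 8.0089)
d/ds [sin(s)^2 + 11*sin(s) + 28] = (2*sin(s) + 11)*cos(s)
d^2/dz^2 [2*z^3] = 12*z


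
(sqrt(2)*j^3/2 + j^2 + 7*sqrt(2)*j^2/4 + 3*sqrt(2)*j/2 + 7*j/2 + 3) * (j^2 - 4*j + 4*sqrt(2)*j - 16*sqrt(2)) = sqrt(2)*j^5/2 - sqrt(2)*j^4/4 + 5*j^4 - 5*j^3/2 - 3*sqrt(2)*j^3/2 - 55*j^2 - 8*sqrt(2)*j^2 - 44*sqrt(2)*j - 60*j - 48*sqrt(2)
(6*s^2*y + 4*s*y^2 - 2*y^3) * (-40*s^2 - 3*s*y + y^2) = -240*s^4*y - 178*s^3*y^2 + 74*s^2*y^3 + 10*s*y^4 - 2*y^5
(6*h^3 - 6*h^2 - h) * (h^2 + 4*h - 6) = 6*h^5 + 18*h^4 - 61*h^3 + 32*h^2 + 6*h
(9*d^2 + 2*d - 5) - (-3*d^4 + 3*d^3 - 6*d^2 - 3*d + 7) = 3*d^4 - 3*d^3 + 15*d^2 + 5*d - 12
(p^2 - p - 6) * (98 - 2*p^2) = -2*p^4 + 2*p^3 + 110*p^2 - 98*p - 588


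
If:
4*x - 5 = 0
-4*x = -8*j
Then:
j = 5/8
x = 5/4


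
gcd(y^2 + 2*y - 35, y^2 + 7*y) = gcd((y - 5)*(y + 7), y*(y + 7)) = y + 7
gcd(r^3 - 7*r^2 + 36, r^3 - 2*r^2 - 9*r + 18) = r - 3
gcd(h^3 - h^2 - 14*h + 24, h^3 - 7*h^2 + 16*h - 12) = h^2 - 5*h + 6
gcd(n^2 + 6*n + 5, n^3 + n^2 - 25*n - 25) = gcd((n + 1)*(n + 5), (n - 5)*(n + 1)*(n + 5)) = n^2 + 6*n + 5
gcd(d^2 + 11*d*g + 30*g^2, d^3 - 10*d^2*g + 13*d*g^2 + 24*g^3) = 1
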